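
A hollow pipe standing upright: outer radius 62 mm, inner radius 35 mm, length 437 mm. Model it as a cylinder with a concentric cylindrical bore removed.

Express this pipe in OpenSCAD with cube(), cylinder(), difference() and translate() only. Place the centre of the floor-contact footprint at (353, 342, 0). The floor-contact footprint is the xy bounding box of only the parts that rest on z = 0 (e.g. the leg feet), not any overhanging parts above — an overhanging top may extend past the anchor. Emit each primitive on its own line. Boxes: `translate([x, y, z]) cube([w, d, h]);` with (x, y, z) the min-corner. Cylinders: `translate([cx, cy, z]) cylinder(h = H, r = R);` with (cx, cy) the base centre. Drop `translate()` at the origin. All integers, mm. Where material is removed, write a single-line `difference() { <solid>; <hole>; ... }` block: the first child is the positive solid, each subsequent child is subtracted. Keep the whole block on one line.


difference() { translate([353, 342, 0]) cylinder(h = 437, r = 62); translate([353, 342, 0]) cylinder(h = 437, r = 35); }


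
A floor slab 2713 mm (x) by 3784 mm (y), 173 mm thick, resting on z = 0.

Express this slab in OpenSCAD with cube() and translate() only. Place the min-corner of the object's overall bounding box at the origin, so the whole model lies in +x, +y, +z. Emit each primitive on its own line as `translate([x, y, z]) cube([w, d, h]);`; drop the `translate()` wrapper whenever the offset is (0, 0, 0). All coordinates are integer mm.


cube([2713, 3784, 173]);


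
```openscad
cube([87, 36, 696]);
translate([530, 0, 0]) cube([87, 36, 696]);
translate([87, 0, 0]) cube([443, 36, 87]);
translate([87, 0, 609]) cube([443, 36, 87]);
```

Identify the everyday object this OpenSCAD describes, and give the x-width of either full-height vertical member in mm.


A picture frame. The border width is 87 mm.

Four thin pieces enclosing a rectangular opening — a picture frame. The two full-height stiles are 696 mm tall; the top rail sits at z = 609 and is 87 mm tall, so the border above the opening is 696 − 609 = 87 mm, matching the stile x-width.


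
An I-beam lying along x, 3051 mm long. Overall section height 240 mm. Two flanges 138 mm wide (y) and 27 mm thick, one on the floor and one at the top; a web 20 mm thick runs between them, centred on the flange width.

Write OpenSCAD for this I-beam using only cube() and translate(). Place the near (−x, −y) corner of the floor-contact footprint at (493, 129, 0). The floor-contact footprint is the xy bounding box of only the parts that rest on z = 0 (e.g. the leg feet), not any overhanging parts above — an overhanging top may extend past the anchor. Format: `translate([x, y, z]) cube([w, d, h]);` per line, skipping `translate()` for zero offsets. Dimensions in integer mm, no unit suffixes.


translate([493, 129, 0]) cube([3051, 138, 27]);
translate([493, 188, 27]) cube([3051, 20, 186]);
translate([493, 129, 213]) cube([3051, 138, 27]);


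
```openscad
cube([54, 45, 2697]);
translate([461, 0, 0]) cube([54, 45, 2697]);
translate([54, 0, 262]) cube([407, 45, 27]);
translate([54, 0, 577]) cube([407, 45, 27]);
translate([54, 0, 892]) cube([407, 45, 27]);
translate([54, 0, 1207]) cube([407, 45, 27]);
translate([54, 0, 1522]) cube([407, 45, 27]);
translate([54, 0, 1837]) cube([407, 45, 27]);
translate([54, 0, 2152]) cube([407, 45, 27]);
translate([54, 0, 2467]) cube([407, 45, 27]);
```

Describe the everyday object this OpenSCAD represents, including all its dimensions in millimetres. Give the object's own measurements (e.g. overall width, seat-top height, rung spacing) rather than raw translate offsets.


A straight ladder. Two 54×45 mm vertical rails, 2697 mm tall, stand 515 mm apart (outside-to-outside) with their front faces coplanar on the −y side. 8 rungs, each 45 mm deep and 27 mm tall, span between the inner faces of the rails, front faces flush with the rails. The lowest rung's underside is at z = 262 mm and rungs are spaced 315 mm apart (underside to underside).


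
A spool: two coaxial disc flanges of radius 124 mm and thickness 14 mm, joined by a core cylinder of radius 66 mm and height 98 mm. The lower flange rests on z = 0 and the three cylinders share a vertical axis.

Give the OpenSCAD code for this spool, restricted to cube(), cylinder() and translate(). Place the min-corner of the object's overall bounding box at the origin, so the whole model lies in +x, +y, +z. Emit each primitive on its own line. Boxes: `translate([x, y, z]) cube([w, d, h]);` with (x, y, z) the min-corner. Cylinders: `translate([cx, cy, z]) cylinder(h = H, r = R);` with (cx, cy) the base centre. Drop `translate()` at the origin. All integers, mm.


translate([124, 124, 0]) cylinder(h = 14, r = 124);
translate([124, 124, 14]) cylinder(h = 98, r = 66);
translate([124, 124, 112]) cylinder(h = 14, r = 124);


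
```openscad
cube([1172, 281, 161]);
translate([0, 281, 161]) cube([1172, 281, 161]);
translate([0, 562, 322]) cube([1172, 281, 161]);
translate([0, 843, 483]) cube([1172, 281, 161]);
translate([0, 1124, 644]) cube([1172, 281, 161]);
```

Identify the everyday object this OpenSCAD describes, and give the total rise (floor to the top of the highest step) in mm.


A staircase. The total rise is 805 mm.

5 identical blocks, each offset up and back from the previous — a staircase. Each step is 161 mm tall and there are 5 of them, so the total rise is 5 × 161 = 805 mm.


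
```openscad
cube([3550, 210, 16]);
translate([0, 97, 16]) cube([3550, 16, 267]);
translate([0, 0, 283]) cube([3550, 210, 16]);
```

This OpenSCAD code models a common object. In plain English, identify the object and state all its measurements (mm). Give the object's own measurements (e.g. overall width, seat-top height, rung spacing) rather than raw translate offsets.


An I-beam lying along x, 3550 mm long. Overall section height 299 mm. Two flanges 210 mm wide (y) and 16 mm thick, one on the floor and one at the top; a web 16 mm thick runs between them, centred on the flange width.


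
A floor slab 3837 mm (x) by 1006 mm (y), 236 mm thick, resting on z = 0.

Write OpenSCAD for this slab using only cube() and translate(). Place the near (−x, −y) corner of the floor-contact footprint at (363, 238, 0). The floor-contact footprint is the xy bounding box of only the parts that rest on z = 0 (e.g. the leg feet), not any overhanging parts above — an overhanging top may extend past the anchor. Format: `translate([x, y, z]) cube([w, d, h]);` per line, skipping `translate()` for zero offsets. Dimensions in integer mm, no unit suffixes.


translate([363, 238, 0]) cube([3837, 1006, 236]);


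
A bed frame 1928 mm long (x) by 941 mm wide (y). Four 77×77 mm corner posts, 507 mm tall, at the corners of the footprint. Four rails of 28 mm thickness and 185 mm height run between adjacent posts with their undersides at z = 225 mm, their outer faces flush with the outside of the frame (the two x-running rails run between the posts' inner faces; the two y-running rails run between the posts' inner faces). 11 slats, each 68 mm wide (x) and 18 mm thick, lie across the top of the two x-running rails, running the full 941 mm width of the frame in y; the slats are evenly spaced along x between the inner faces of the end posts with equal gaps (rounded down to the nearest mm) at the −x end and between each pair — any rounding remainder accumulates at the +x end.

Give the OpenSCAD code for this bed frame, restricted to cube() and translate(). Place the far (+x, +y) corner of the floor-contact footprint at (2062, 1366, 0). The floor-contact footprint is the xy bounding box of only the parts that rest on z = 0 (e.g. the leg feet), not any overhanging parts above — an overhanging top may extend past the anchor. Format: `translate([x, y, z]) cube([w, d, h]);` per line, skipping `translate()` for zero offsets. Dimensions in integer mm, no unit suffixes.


translate([134, 425, 0]) cube([77, 77, 507]);
translate([134, 1289, 0]) cube([77, 77, 507]);
translate([1985, 425, 0]) cube([77, 77, 507]);
translate([1985, 1289, 0]) cube([77, 77, 507]);
translate([211, 425, 225]) cube([1774, 28, 185]);
translate([211, 1338, 225]) cube([1774, 28, 185]);
translate([134, 502, 225]) cube([28, 787, 185]);
translate([2034, 502, 225]) cube([28, 787, 185]);
translate([296, 425, 410]) cube([68, 941, 18]);
translate([449, 425, 410]) cube([68, 941, 18]);
translate([602, 425, 410]) cube([68, 941, 18]);
translate([755, 425, 410]) cube([68, 941, 18]);
translate([908, 425, 410]) cube([68, 941, 18]);
translate([1061, 425, 410]) cube([68, 941, 18]);
translate([1214, 425, 410]) cube([68, 941, 18]);
translate([1367, 425, 410]) cube([68, 941, 18]);
translate([1520, 425, 410]) cube([68, 941, 18]);
translate([1673, 425, 410]) cube([68, 941, 18]);
translate([1826, 425, 410]) cube([68, 941, 18]);


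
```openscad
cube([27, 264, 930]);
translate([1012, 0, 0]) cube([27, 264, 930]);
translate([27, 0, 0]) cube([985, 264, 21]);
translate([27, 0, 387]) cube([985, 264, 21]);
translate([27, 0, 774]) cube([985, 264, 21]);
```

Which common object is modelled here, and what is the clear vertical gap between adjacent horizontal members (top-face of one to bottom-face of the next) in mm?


A bookshelf. The clear shelf gap is 366 mm.

Two tall side panels with 3 horizontal boards between them — a bookshelf. The first two shelf undersides are at z = 0 and z = 387; with shelf thickness 21, the clear gap is 387 − 0 − 21 = 366 mm.


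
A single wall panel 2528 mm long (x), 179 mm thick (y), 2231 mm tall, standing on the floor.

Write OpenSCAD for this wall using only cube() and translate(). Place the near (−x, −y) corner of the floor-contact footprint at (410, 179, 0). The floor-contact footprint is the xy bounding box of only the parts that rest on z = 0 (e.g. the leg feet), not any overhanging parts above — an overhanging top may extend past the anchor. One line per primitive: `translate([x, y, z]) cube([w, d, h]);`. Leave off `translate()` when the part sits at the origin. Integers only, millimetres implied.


translate([410, 179, 0]) cube([2528, 179, 2231]);


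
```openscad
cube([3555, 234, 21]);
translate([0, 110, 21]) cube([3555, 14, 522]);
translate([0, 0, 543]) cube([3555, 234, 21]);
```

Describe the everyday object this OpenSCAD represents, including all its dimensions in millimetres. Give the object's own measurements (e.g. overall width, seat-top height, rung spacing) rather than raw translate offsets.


An I-beam lying along x, 3555 mm long. Overall section height 564 mm. Two flanges 234 mm wide (y) and 21 mm thick, one on the floor and one at the top; a web 14 mm thick runs between them, centred on the flange width.


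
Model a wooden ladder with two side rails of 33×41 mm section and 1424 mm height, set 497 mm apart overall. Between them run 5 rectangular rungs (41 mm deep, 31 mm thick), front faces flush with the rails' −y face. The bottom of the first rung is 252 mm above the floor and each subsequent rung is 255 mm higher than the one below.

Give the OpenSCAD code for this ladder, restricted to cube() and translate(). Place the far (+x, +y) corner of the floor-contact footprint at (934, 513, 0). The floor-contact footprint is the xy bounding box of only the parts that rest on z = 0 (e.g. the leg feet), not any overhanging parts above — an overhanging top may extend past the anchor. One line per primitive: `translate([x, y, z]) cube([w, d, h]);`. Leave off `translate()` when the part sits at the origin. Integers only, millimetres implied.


// rung span = 497 - 2*33 = 431
// rung[k] z = 252 + k*255
translate([437, 472, 0]) cube([33, 41, 1424]);
translate([901, 472, 0]) cube([33, 41, 1424]);
translate([470, 472, 252]) cube([431, 41, 31]);
translate([470, 472, 507]) cube([431, 41, 31]);
translate([470, 472, 762]) cube([431, 41, 31]);
translate([470, 472, 1017]) cube([431, 41, 31]);
translate([470, 472, 1272]) cube([431, 41, 31]);


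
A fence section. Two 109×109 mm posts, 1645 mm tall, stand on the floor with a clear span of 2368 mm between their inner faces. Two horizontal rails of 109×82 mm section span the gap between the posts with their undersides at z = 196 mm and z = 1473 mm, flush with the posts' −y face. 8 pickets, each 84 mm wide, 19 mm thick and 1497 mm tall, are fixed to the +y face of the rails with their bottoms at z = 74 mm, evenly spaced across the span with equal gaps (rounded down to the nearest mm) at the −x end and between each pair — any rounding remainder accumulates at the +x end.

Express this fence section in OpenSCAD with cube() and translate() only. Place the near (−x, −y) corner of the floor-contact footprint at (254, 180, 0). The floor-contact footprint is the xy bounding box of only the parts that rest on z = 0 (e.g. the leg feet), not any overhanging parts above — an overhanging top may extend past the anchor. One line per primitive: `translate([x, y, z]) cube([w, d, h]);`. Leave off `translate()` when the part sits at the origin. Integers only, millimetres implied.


translate([254, 180, 0]) cube([109, 109, 1645]);
translate([2731, 180, 0]) cube([109, 109, 1645]);
translate([363, 180, 196]) cube([2368, 109, 82]);
translate([363, 180, 1473]) cube([2368, 109, 82]);
translate([551, 289, 74]) cube([84, 19, 1497]);
translate([823, 289, 74]) cube([84, 19, 1497]);
translate([1095, 289, 74]) cube([84, 19, 1497]);
translate([1367, 289, 74]) cube([84, 19, 1497]);
translate([1639, 289, 74]) cube([84, 19, 1497]);
translate([1911, 289, 74]) cube([84, 19, 1497]);
translate([2183, 289, 74]) cube([84, 19, 1497]);
translate([2455, 289, 74]) cube([84, 19, 1497]);


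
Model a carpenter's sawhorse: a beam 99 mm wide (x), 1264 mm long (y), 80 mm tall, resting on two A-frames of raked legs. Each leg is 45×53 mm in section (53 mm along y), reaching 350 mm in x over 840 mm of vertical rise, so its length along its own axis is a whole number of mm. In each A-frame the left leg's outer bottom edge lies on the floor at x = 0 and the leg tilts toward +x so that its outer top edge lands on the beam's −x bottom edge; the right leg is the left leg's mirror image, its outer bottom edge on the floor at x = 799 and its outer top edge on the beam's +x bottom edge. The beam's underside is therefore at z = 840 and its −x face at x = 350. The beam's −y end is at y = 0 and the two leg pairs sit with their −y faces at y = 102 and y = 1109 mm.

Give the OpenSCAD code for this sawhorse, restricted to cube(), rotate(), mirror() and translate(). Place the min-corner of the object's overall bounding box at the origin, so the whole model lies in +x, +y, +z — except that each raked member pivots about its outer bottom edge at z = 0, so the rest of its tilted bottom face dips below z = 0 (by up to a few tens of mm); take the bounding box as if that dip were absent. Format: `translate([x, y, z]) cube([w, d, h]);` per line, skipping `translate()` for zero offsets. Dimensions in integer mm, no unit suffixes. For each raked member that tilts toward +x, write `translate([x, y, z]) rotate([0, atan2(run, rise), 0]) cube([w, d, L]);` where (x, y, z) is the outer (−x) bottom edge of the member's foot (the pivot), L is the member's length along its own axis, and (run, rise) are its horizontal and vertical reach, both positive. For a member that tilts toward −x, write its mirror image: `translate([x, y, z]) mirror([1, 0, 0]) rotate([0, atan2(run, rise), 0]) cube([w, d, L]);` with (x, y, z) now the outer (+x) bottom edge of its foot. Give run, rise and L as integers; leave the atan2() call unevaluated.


translate([350, 0, 840]) cube([99, 1264, 80]);
translate([0, 102, 0]) rotate([0, atan2(350, 840), 0]) cube([45, 53, 910]);
translate([799, 102, 0]) mirror([1, 0, 0]) rotate([0, atan2(350, 840), 0]) cube([45, 53, 910]);
translate([0, 1109, 0]) rotate([0, atan2(350, 840), 0]) cube([45, 53, 910]);
translate([799, 1109, 0]) mirror([1, 0, 0]) rotate([0, atan2(350, 840), 0]) cube([45, 53, 910]);


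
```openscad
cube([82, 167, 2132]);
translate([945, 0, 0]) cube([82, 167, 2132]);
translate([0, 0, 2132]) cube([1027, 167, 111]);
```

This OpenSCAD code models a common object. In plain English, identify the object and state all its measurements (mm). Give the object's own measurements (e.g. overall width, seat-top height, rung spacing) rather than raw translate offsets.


A door frame. The clear opening is 863 mm wide and 2132 mm high. Two 82 mm wide jambs, 167 mm deep, stand either side of the opening from the floor to the top of the opening. A 111 mm thick head sits across the top of both jambs, spanning the full outside width of the frame.


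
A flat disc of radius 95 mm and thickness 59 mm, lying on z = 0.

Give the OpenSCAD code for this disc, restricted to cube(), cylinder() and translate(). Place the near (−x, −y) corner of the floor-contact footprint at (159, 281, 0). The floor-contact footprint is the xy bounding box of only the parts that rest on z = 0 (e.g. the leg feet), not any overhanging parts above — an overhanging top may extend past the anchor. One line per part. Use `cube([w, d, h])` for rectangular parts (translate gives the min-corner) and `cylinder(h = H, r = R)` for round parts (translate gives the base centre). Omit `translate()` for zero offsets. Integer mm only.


translate([254, 376, 0]) cylinder(h = 59, r = 95);


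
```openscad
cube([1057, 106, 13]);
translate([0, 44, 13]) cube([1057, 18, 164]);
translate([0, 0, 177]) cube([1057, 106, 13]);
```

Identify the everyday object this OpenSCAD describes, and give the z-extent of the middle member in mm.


An I-beam. The web height is 164 mm.

Two wide flanges with a thin centred web — an I-beam. Overall 190 mm minus two 13 mm flanges gives a web of 190 − 2·13 = 164 mm.


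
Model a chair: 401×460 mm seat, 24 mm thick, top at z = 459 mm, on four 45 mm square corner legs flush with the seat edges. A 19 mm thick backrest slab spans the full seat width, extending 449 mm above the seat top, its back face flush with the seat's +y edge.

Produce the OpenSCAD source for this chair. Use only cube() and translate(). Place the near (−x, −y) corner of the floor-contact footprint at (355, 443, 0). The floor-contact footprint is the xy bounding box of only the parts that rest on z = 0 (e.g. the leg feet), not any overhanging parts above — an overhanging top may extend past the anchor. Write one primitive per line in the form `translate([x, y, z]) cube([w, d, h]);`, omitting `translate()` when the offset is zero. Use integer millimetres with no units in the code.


translate([355, 443, 435]) cube([401, 460, 24]);
translate([355, 443, 0]) cube([45, 45, 435]);
translate([711, 443, 0]) cube([45, 45, 435]);
translate([355, 858, 0]) cube([45, 45, 435]);
translate([711, 858, 0]) cube([45, 45, 435]);
translate([355, 884, 459]) cube([401, 19, 449]);


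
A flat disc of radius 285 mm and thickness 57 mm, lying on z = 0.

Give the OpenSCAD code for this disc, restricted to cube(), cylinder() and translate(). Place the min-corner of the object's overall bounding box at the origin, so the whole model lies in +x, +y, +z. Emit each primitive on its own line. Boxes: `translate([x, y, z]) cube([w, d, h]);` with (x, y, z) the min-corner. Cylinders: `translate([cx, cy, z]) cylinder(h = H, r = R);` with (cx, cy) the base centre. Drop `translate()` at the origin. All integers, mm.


translate([285, 285, 0]) cylinder(h = 57, r = 285);


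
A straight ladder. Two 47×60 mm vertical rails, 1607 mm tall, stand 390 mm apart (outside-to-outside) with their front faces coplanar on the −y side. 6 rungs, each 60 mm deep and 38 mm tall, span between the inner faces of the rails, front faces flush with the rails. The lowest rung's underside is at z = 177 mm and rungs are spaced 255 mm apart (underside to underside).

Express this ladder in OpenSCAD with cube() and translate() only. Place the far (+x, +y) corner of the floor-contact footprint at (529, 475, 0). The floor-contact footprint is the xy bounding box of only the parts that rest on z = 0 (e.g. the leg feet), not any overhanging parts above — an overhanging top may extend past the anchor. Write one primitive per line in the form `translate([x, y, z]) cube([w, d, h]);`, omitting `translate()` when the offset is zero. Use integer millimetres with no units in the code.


translate([139, 415, 0]) cube([47, 60, 1607]);
translate([482, 415, 0]) cube([47, 60, 1607]);
translate([186, 415, 177]) cube([296, 60, 38]);
translate([186, 415, 432]) cube([296, 60, 38]);
translate([186, 415, 687]) cube([296, 60, 38]);
translate([186, 415, 942]) cube([296, 60, 38]);
translate([186, 415, 1197]) cube([296, 60, 38]);
translate([186, 415, 1452]) cube([296, 60, 38]);


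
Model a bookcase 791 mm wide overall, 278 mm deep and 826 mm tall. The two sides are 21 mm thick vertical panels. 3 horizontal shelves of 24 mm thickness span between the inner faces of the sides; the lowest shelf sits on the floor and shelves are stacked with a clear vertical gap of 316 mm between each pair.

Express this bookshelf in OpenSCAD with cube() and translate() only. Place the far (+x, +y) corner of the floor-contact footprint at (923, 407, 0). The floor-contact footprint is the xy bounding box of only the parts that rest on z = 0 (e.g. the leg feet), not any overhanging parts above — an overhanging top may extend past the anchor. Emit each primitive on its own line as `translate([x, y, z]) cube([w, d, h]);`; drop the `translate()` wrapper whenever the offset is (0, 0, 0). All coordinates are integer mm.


translate([132, 129, 0]) cube([21, 278, 826]);
translate([902, 129, 0]) cube([21, 278, 826]);
translate([153, 129, 0]) cube([749, 278, 24]);
translate([153, 129, 340]) cube([749, 278, 24]);
translate([153, 129, 680]) cube([749, 278, 24]);


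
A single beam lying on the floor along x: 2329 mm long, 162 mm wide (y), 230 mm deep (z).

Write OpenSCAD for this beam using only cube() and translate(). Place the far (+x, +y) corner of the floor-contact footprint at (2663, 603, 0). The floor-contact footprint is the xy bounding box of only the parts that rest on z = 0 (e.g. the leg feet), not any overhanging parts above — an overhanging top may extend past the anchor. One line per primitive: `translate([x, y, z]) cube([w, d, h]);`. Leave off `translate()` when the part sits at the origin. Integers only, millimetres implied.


translate([334, 441, 0]) cube([2329, 162, 230]);


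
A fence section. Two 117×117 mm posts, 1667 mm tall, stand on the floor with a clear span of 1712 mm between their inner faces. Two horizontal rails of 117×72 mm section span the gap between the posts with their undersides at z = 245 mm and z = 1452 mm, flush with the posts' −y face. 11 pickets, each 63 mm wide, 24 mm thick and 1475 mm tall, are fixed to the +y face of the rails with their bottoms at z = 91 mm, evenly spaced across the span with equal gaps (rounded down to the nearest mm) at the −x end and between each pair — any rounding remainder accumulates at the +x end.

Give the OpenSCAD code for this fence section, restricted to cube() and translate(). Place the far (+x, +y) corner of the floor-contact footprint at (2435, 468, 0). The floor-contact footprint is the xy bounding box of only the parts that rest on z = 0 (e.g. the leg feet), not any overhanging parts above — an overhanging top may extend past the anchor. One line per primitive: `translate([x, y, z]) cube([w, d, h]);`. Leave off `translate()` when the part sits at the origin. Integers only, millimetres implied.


translate([489, 351, 0]) cube([117, 117, 1667]);
translate([2318, 351, 0]) cube([117, 117, 1667]);
translate([606, 351, 245]) cube([1712, 117, 72]);
translate([606, 351, 1452]) cube([1712, 117, 72]);
translate([690, 468, 91]) cube([63, 24, 1475]);
translate([837, 468, 91]) cube([63, 24, 1475]);
translate([984, 468, 91]) cube([63, 24, 1475]);
translate([1131, 468, 91]) cube([63, 24, 1475]);
translate([1278, 468, 91]) cube([63, 24, 1475]);
translate([1425, 468, 91]) cube([63, 24, 1475]);
translate([1572, 468, 91]) cube([63, 24, 1475]);
translate([1719, 468, 91]) cube([63, 24, 1475]);
translate([1866, 468, 91]) cube([63, 24, 1475]);
translate([2013, 468, 91]) cube([63, 24, 1475]);
translate([2160, 468, 91]) cube([63, 24, 1475]);


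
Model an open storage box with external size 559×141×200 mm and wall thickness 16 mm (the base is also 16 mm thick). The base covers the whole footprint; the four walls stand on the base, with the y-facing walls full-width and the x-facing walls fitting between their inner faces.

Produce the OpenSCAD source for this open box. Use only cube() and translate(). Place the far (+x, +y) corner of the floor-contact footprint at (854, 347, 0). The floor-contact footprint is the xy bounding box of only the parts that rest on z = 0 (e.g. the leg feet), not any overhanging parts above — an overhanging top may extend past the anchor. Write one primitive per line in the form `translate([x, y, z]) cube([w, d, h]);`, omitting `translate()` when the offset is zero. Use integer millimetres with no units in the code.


translate([295, 206, 0]) cube([559, 141, 16]);
translate([295, 206, 16]) cube([559, 16, 184]);
translate([295, 331, 16]) cube([559, 16, 184]);
translate([295, 222, 16]) cube([16, 109, 184]);
translate([838, 222, 16]) cube([16, 109, 184]);


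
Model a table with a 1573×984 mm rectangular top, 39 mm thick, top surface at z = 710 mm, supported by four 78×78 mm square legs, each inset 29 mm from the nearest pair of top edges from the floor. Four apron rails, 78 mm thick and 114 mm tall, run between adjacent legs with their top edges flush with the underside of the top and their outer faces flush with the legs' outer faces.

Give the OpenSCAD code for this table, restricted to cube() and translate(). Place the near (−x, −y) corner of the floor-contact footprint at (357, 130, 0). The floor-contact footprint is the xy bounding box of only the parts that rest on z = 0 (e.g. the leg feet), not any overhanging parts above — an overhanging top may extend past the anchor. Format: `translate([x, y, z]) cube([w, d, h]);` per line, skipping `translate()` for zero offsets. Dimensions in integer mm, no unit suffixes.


// leg_h = 710 - 39 = 671
// apron z = 671 - 114 = 557
translate([328, 101, 671]) cube([1573, 984, 39]);
translate([357, 130, 0]) cube([78, 78, 671]);
translate([1794, 130, 0]) cube([78, 78, 671]);
translate([357, 978, 0]) cube([78, 78, 671]);
translate([1794, 978, 0]) cube([78, 78, 671]);
translate([435, 130, 557]) cube([1359, 78, 114]);
translate([435, 978, 557]) cube([1359, 78, 114]);
translate([357, 208, 557]) cube([78, 770, 114]);
translate([1794, 208, 557]) cube([78, 770, 114]);


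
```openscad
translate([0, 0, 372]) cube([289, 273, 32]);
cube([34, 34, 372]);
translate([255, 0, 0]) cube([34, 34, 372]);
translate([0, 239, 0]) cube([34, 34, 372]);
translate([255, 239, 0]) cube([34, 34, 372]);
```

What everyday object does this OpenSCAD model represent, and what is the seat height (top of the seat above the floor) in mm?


A stool. The seat height is 404 mm.

A 289×273×32 slab at z = 372 on four corner posts — a stool. The seat top is 372 + 32 = 404 mm.


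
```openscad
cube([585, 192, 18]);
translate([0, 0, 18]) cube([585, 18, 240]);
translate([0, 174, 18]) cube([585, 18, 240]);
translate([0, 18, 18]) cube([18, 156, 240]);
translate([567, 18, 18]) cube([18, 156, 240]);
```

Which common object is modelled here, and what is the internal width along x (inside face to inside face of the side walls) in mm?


An open box. The internal width is 549 mm.

A 585×192 base slab with four walls standing on it — an open box. The base is 585 mm wide and the walls are 18 mm thick, so the internal width is 585 − 2 × 18 = 549 mm.


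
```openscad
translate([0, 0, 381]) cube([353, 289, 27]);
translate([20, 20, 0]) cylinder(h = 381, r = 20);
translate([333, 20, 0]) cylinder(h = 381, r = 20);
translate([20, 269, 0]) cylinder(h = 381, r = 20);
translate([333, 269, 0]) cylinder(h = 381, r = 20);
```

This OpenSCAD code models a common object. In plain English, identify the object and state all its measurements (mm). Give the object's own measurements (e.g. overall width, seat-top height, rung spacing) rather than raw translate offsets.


A four-legged stool. The seat is a 353×289×27 mm slab whose top surface is at z = 408 mm; four round legs, each 40 mm in diameter, run from the floor (z = 0) to the underside of the seat, each leg's axis is inset half a diameter from the nearest pair of seat edges (so the leg's bounding box is flush with the corner).


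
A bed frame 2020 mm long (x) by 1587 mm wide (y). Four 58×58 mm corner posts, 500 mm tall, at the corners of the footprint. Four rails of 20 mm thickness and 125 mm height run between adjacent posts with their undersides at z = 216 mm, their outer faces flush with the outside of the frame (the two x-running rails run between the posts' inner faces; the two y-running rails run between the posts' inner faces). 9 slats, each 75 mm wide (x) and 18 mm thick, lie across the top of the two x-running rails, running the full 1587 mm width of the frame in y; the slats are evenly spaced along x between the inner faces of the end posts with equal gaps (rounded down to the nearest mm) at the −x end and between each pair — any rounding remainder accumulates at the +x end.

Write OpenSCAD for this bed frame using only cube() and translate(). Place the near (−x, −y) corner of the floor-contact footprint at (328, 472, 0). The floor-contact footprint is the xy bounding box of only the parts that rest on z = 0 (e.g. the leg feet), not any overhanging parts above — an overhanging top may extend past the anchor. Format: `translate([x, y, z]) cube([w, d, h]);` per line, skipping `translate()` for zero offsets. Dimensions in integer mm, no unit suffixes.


translate([328, 472, 0]) cube([58, 58, 500]);
translate([328, 2001, 0]) cube([58, 58, 500]);
translate([2290, 472, 0]) cube([58, 58, 500]);
translate([2290, 2001, 0]) cube([58, 58, 500]);
translate([386, 472, 216]) cube([1904, 20, 125]);
translate([386, 2039, 216]) cube([1904, 20, 125]);
translate([328, 530, 216]) cube([20, 1471, 125]);
translate([2328, 530, 216]) cube([20, 1471, 125]);
translate([508, 472, 341]) cube([75, 1587, 18]);
translate([705, 472, 341]) cube([75, 1587, 18]);
translate([902, 472, 341]) cube([75, 1587, 18]);
translate([1099, 472, 341]) cube([75, 1587, 18]);
translate([1296, 472, 341]) cube([75, 1587, 18]);
translate([1493, 472, 341]) cube([75, 1587, 18]);
translate([1690, 472, 341]) cube([75, 1587, 18]);
translate([1887, 472, 341]) cube([75, 1587, 18]);
translate([2084, 472, 341]) cube([75, 1587, 18]);


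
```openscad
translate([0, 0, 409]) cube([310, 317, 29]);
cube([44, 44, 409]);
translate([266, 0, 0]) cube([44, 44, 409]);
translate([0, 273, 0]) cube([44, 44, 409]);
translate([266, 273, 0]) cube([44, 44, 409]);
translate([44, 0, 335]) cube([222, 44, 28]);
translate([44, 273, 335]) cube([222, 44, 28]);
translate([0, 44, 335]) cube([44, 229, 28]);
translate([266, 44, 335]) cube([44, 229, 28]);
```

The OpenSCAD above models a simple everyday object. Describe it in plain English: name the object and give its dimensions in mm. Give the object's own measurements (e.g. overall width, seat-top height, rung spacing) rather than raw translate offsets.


A simple wooden stool: a rectangular seat 310 mm (x) by 317 mm (y), 29 mm thick, top face at z = 438 mm, on four square legs, each 44×44 mm in cross-section. The legs rest on z = 0, each flush with a corner of the seat. Four stretchers, 44 mm wide and 28 mm tall, connect adjacent legs with their undersides at z = 335 mm, each running between the inner faces of the legs it joins and aligned with the legs' outer faces on the other axis.


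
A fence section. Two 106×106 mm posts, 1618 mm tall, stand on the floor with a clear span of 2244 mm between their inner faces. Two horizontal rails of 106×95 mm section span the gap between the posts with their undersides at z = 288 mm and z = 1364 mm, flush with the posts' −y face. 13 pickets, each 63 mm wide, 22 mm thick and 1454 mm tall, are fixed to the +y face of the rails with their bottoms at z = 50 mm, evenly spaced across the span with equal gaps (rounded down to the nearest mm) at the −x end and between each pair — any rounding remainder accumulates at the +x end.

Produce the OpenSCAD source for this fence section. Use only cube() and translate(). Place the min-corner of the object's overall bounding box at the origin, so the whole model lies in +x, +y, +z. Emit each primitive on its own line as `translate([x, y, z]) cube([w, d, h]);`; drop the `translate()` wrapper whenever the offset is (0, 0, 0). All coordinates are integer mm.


cube([106, 106, 1618]);
translate([2350, 0, 0]) cube([106, 106, 1618]);
translate([106, 0, 288]) cube([2244, 106, 95]);
translate([106, 0, 1364]) cube([2244, 106, 95]);
translate([207, 106, 50]) cube([63, 22, 1454]);
translate([371, 106, 50]) cube([63, 22, 1454]);
translate([535, 106, 50]) cube([63, 22, 1454]);
translate([699, 106, 50]) cube([63, 22, 1454]);
translate([863, 106, 50]) cube([63, 22, 1454]);
translate([1027, 106, 50]) cube([63, 22, 1454]);
translate([1191, 106, 50]) cube([63, 22, 1454]);
translate([1355, 106, 50]) cube([63, 22, 1454]);
translate([1519, 106, 50]) cube([63, 22, 1454]);
translate([1683, 106, 50]) cube([63, 22, 1454]);
translate([1847, 106, 50]) cube([63, 22, 1454]);
translate([2011, 106, 50]) cube([63, 22, 1454]);
translate([2175, 106, 50]) cube([63, 22, 1454]);


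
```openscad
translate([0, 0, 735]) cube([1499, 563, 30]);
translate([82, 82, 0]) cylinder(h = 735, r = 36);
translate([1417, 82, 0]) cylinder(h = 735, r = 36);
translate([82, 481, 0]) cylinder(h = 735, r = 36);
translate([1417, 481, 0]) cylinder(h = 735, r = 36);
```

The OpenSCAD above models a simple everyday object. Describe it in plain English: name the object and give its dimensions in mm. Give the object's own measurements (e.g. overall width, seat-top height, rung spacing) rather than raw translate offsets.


A table: top 1499 mm (x) × 563 mm (y), 30 mm thick, upper face at z = 765 mm, on four round legs of 72 mm diameter, each leg's bounding box inset 46 mm from the nearest pair of top edges from z = 0 to the bottom of the top.


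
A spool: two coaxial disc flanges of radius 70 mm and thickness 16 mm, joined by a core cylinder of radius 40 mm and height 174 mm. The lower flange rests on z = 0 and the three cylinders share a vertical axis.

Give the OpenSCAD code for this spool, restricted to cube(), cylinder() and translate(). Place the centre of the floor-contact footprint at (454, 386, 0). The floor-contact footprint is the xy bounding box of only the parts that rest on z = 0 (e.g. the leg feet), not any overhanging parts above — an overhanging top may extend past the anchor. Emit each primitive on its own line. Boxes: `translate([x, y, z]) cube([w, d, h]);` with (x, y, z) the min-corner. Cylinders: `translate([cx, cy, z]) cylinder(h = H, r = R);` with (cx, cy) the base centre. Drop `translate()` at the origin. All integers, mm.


translate([454, 386, 0]) cylinder(h = 16, r = 70);
translate([454, 386, 16]) cylinder(h = 174, r = 40);
translate([454, 386, 190]) cylinder(h = 16, r = 70);


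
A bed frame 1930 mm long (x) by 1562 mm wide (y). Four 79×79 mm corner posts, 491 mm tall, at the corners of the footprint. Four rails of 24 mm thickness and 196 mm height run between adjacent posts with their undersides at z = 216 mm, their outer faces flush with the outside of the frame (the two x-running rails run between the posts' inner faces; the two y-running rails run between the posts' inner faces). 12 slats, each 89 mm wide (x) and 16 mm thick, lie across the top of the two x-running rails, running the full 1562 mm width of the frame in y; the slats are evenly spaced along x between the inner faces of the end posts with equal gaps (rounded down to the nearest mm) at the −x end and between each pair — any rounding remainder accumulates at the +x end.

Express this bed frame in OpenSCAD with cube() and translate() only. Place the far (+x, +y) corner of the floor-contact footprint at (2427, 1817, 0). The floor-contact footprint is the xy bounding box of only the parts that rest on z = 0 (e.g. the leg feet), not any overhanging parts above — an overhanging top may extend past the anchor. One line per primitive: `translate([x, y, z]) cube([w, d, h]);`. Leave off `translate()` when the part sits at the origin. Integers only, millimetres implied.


translate([497, 255, 0]) cube([79, 79, 491]);
translate([497, 1738, 0]) cube([79, 79, 491]);
translate([2348, 255, 0]) cube([79, 79, 491]);
translate([2348, 1738, 0]) cube([79, 79, 491]);
translate([576, 255, 216]) cube([1772, 24, 196]);
translate([576, 1793, 216]) cube([1772, 24, 196]);
translate([497, 334, 216]) cube([24, 1404, 196]);
translate([2403, 334, 216]) cube([24, 1404, 196]);
translate([630, 255, 412]) cube([89, 1562, 16]);
translate([773, 255, 412]) cube([89, 1562, 16]);
translate([916, 255, 412]) cube([89, 1562, 16]);
translate([1059, 255, 412]) cube([89, 1562, 16]);
translate([1202, 255, 412]) cube([89, 1562, 16]);
translate([1345, 255, 412]) cube([89, 1562, 16]);
translate([1488, 255, 412]) cube([89, 1562, 16]);
translate([1631, 255, 412]) cube([89, 1562, 16]);
translate([1774, 255, 412]) cube([89, 1562, 16]);
translate([1917, 255, 412]) cube([89, 1562, 16]);
translate([2060, 255, 412]) cube([89, 1562, 16]);
translate([2203, 255, 412]) cube([89, 1562, 16]);


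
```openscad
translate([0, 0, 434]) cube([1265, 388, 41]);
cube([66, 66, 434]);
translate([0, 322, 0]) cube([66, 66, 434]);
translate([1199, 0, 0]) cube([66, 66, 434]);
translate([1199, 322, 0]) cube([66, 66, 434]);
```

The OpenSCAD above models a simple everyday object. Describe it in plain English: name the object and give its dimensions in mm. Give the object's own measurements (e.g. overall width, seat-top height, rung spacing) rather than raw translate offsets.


A bench: a 1265×388 mm seat slab, 41 mm thick, top at z = 475 mm, on four 66×66 mm square legs flush with the seat corners and standing on z = 0.


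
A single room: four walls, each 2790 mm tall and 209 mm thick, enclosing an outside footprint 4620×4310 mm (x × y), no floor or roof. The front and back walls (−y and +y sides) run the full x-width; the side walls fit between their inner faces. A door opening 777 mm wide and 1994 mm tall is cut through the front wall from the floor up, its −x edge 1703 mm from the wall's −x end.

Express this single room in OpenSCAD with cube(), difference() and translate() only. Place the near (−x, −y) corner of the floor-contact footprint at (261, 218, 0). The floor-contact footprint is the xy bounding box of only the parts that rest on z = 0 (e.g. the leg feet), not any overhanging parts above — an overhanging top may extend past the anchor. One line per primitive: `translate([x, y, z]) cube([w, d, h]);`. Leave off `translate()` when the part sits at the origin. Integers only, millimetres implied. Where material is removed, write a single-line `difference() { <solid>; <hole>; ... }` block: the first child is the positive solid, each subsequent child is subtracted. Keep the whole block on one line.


difference() { translate([261, 218, 0]) cube([4620, 209, 2790]); translate([1964, 218, 0]) cube([777, 209, 1994]); }
translate([261, 4319, 0]) cube([4620, 209, 2790]);
translate([261, 427, 0]) cube([209, 3892, 2790]);
translate([4672, 427, 0]) cube([209, 3892, 2790]);


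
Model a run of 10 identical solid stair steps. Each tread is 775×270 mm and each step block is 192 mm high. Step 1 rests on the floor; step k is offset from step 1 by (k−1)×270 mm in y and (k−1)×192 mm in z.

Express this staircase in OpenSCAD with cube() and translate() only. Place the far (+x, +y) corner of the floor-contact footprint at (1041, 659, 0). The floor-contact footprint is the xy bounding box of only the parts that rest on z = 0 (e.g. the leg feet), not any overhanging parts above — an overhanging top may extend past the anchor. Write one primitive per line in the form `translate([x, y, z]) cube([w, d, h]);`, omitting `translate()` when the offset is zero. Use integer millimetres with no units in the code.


translate([266, 389, 0]) cube([775, 270, 192]);
translate([266, 659, 192]) cube([775, 270, 192]);
translate([266, 929, 384]) cube([775, 270, 192]);
translate([266, 1199, 576]) cube([775, 270, 192]);
translate([266, 1469, 768]) cube([775, 270, 192]);
translate([266, 1739, 960]) cube([775, 270, 192]);
translate([266, 2009, 1152]) cube([775, 270, 192]);
translate([266, 2279, 1344]) cube([775, 270, 192]);
translate([266, 2549, 1536]) cube([775, 270, 192]);
translate([266, 2819, 1728]) cube([775, 270, 192]);
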